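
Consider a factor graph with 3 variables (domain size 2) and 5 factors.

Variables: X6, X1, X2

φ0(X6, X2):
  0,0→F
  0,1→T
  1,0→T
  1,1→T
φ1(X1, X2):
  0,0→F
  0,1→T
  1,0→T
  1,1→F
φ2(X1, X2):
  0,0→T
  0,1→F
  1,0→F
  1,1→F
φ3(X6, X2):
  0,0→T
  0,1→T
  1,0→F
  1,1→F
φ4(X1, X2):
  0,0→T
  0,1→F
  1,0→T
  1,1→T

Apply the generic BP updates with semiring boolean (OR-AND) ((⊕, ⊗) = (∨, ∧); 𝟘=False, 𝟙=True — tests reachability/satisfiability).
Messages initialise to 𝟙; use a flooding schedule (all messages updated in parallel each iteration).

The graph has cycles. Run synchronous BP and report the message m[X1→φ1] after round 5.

message @ round 5 = [T, F]

init: all messages = 𝟙 over 2 values
r1 m[φ0→X6] = [T, T]
r1 m[φ0→X2] = [T, T]
r1 m[φ1→X1] = [T, T]
r1 m[φ1→X2] = [T, T]
r1 m[φ2→X1] = [T, F]
r1 m[φ2→X2] = [T, F]
r1 m[φ3→X6] = [T, F]
r1 m[φ3→X2] = [T, T]
r1 m[φ4→X1] = [T, T]
r1 m[φ4→X2] = [T, T]
r1 m[X6→φ0] = [T, T]
r1 m[X6→φ3] = [T, T]
r1 m[X1→φ1] = [T, T]
r1 m[X1→φ2] = [T, T]
r1 m[X1→φ4] = [T, T]
r1 m[X2→φ0] = [T, T]
r1 m[X2→φ1] = [T, T]
r1 m[X2→φ2] = [T, T]
r1 m[X2→φ3] = [T, T]
r1 m[X2→φ4] = [T, T]
r2 m[φ0→X6] = [T, T]
r2 m[φ0→X2] = [T, T]
r2 m[φ1→X1] = [T, T]
r2 m[φ1→X2] = [T, T]
r2 m[φ2→X1] = [T, F]
r2 m[φ2→X2] = [T, F]
r2 m[φ3→X6] = [T, F]
r2 m[φ3→X2] = [T, T]
r2 m[φ4→X1] = [T, T]
r2 m[φ4→X2] = [T, T]
r2 m[X6→φ0] = [T, F]
r2 m[X6→φ3] = [T, T]
r2 m[X1→φ1] = [T, F]
r2 m[X1→φ2] = [T, T]
r2 m[X1→φ4] = [T, F]
r2 m[X2→φ0] = [T, F]
r2 m[X2→φ1] = [T, F]
r2 m[X2→φ2] = [T, T]
r2 m[X2→φ3] = [T, F]
r2 m[X2→φ4] = [T, F]
r3 m[φ0→X6] = [F, T]
r3 m[φ0→X2] = [F, T]
r3 m[φ1→X1] = [F, T]
r3 m[φ1→X2] = [F, T]
r3 m[φ2→X1] = [T, F]
r3 m[φ2→X2] = [T, F]
r3 m[φ3→X6] = [T, F]
r3 m[φ3→X2] = [T, T]
r3 m[φ4→X1] = [T, T]
r3 m[φ4→X2] = [T, F]
r3 m[X6→φ0] = [T, F]
r3 m[X6→φ3] = [T, T]
r3 m[X1→φ1] = [T, F]
r3 m[X1→φ2] = [T, T]
r3 m[X1→φ4] = [T, F]
r3 m[X2→φ0] = [T, F]
r3 m[X2→φ1] = [T, F]
r3 m[X2→φ2] = [T, T]
r3 m[X2→φ3] = [T, F]
r3 m[X2→φ4] = [T, F]
r4 m[φ0→X6] = [F, T]
r4 m[φ0→X2] = [F, T]
r4 m[φ1→X1] = [F, T]
r4 m[φ1→X2] = [F, T]
r4 m[φ2→X1] = [T, F]
r4 m[φ2→X2] = [T, F]
r4 m[φ3→X6] = [T, F]
r4 m[φ3→X2] = [T, T]
r4 m[φ4→X1] = [T, T]
r4 m[φ4→X2] = [T, F]
r4 m[X6→φ0] = [T, F]
r4 m[X6→φ3] = [F, T]
r4 m[X1→φ1] = [T, F]
r4 m[X1→φ2] = [F, T]
r4 m[X1→φ4] = [F, F]
r4 m[X2→φ0] = [F, F]
r4 m[X2→φ1] = [F, F]
r4 m[X2→φ2] = [F, F]
r4 m[X2→φ3] = [F, F]
r4 m[X2→φ4] = [F, F]
r5 m[φ0→X6] = [F, F]
r5 m[φ0→X2] = [F, T]
r5 m[φ1→X1] = [F, F]
r5 m[φ1→X2] = [F, T]
r5 m[φ2→X1] = [F, F]
r5 m[φ2→X2] = [F, F]
r5 m[φ3→X6] = [F, F]
r5 m[φ3→X2] = [F, F]
r5 m[φ4→X1] = [F, F]
r5 m[φ4→X2] = [F, F]
r5 m[X6→φ0] = [T, F]
r5 m[X6→φ3] = [F, T]
r5 m[X1→φ1] = [T, F]
r5 m[X1→φ2] = [F, T]
r5 m[X1→φ4] = [F, F]
r5 m[X2→φ0] = [F, F]
r5 m[X2→φ1] = [F, F]
r5 m[X2→φ2] = [F, F]
r5 m[X2→φ3] = [F, F]
r5 m[X2→φ4] = [F, F]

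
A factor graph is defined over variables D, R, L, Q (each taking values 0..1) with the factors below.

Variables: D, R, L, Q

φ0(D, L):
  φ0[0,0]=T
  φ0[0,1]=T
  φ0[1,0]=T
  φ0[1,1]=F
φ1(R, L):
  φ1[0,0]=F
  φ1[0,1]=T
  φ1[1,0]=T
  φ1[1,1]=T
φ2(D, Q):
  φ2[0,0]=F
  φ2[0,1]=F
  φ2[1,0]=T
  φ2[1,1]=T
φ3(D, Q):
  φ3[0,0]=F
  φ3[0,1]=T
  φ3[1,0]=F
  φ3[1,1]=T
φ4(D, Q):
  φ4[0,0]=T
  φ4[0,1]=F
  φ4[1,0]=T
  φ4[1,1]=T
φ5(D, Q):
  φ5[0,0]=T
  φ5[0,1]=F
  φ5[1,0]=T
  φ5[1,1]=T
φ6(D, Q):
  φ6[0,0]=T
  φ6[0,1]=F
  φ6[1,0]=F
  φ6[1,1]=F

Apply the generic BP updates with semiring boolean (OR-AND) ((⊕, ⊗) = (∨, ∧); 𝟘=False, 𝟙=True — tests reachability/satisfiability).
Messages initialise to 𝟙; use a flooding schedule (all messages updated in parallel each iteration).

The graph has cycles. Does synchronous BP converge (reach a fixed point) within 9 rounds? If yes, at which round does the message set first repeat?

CONVERGED at round 6

init: all messages = 𝟙 over 2 values
r1 m[φ0→D] = [T, T]
r1 m[φ0→L] = [T, T]
r1 m[φ1→R] = [T, T]
r1 m[φ1→L] = [T, T]
r1 m[φ2→D] = [F, T]
r1 m[φ2→Q] = [T, T]
r1 m[φ3→D] = [T, T]
r1 m[φ3→Q] = [F, T]
r1 m[φ4→D] = [T, T]
r1 m[φ4→Q] = [T, T]
r1 m[φ5→D] = [T, T]
r1 m[φ5→Q] = [T, T]
r1 m[φ6→D] = [T, F]
r1 m[φ6→Q] = [T, F]
r1 m[D→φ0] = [T, T]
r1 m[D→φ2] = [T, T]
r1 m[D→φ3] = [T, T]
r1 m[D→φ4] = [T, T]
r1 m[D→φ5] = [T, T]
r1 m[D→φ6] = [T, T]
r1 m[R→φ1] = [T, T]
r1 m[L→φ0] = [T, T]
r1 m[L→φ1] = [T, T]
r1 m[Q→φ2] = [T, T]
r1 m[Q→φ3] = [T, T]
r1 m[Q→φ4] = [T, T]
r1 m[Q→φ5] = [T, T]
r1 m[Q→φ6] = [T, T]
r2 m[φ0→D] = [T, T]
r2 m[φ0→L] = [T, T]
r2 m[φ1→R] = [T, T]
r2 m[φ1→L] = [T, T]
r2 m[φ2→D] = [F, T]
r2 m[φ2→Q] = [T, T]
r2 m[φ3→D] = [T, T]
r2 m[φ3→Q] = [F, T]
r2 m[φ4→D] = [T, T]
r2 m[φ4→Q] = [T, T]
r2 m[φ5→D] = [T, T]
r2 m[φ5→Q] = [T, T]
r2 m[φ6→D] = [T, F]
r2 m[φ6→Q] = [T, F]
r2 m[D→φ0] = [F, F]
r2 m[D→φ2] = [T, F]
r2 m[D→φ3] = [F, F]
r2 m[D→φ4] = [F, F]
r2 m[D→φ5] = [F, F]
r2 m[D→φ6] = [F, T]
r2 m[R→φ1] = [T, T]
r2 m[L→φ0] = [T, T]
r2 m[L→φ1] = [T, T]
r2 m[Q→φ2] = [F, F]
r2 m[Q→φ3] = [T, F]
r2 m[Q→φ4] = [F, F]
r2 m[Q→φ5] = [F, F]
r2 m[Q→φ6] = [F, T]
r3 m[φ0→D] = [T, T]
r3 m[φ0→L] = [F, F]
r3 m[φ1→R] = [T, T]
r3 m[φ1→L] = [T, T]
r3 m[φ2→D] = [F, F]
r3 m[φ2→Q] = [F, F]
r3 m[φ3→D] = [F, F]
r3 m[φ3→Q] = [F, F]
r3 m[φ4→D] = [F, F]
r3 m[φ4→Q] = [F, F]
r3 m[φ5→D] = [F, F]
r3 m[φ5→Q] = [F, F]
r3 m[φ6→D] = [F, F]
r3 m[φ6→Q] = [F, F]
r3 m[D→φ0] = [F, F]
r3 m[D→φ2] = [T, F]
r3 m[D→φ3] = [F, F]
r3 m[D→φ4] = [F, F]
r3 m[D→φ5] = [F, F]
r3 m[D→φ6] = [F, T]
r3 m[R→φ1] = [T, T]
r3 m[L→φ0] = [T, T]
r3 m[L→φ1] = [T, T]
r3 m[Q→φ2] = [F, F]
r3 m[Q→φ3] = [T, F]
r3 m[Q→φ4] = [F, F]
r3 m[Q→φ5] = [F, F]
r3 m[Q→φ6] = [F, T]
r4 m[φ0→D] = [T, T]
r4 m[φ0→L] = [F, F]
r4 m[φ1→R] = [T, T]
r4 m[φ1→L] = [T, T]
r4 m[φ2→D] = [F, F]
r4 m[φ2→Q] = [F, F]
r4 m[φ3→D] = [F, F]
r4 m[φ3→Q] = [F, F]
r4 m[φ4→D] = [F, F]
r4 m[φ4→Q] = [F, F]
r4 m[φ5→D] = [F, F]
r4 m[φ5→Q] = [F, F]
r4 m[φ6→D] = [F, F]
r4 m[φ6→Q] = [F, F]
r4 m[D→φ0] = [F, F]
r4 m[D→φ2] = [F, F]
r4 m[D→φ3] = [F, F]
r4 m[D→φ4] = [F, F]
r4 m[D→φ5] = [F, F]
r4 m[D→φ6] = [F, F]
r4 m[R→φ1] = [T, T]
r4 m[L→φ0] = [T, T]
r4 m[L→φ1] = [F, F]
r4 m[Q→φ2] = [F, F]
r4 m[Q→φ3] = [F, F]
r4 m[Q→φ4] = [F, F]
r4 m[Q→φ5] = [F, F]
r4 m[Q→φ6] = [F, F]
r5 m[φ0→D] = [T, T]
r5 m[φ0→L] = [F, F]
r5 m[φ1→R] = [F, F]
r5 m[φ1→L] = [T, T]
r5 m[φ2→D] = [F, F]
r5 m[φ2→Q] = [F, F]
r5 m[φ3→D] = [F, F]
r5 m[φ3→Q] = [F, F]
r5 m[φ4→D] = [F, F]
r5 m[φ4→Q] = [F, F]
r5 m[φ5→D] = [F, F]
r5 m[φ5→Q] = [F, F]
r5 m[φ6→D] = [F, F]
r5 m[φ6→Q] = [F, F]
r5 m[D→φ0] = [F, F]
r5 m[D→φ2] = [F, F]
r5 m[D→φ3] = [F, F]
r5 m[D→φ4] = [F, F]
r5 m[D→φ5] = [F, F]
r5 m[D→φ6] = [F, F]
r5 m[R→φ1] = [T, T]
r5 m[L→φ0] = [T, T]
r5 m[L→φ1] = [F, F]
r5 m[Q→φ2] = [F, F]
r5 m[Q→φ3] = [F, F]
r5 m[Q→φ4] = [F, F]
r5 m[Q→φ5] = [F, F]
r5 m[Q→φ6] = [F, F]
r6 m[φ0→D] = [T, T]
r6 m[φ0→L] = [F, F]
r6 m[φ1→R] = [F, F]
r6 m[φ1→L] = [T, T]
r6 m[φ2→D] = [F, F]
r6 m[φ2→Q] = [F, F]
r6 m[φ3→D] = [F, F]
r6 m[φ3→Q] = [F, F]
r6 m[φ4→D] = [F, F]
r6 m[φ4→Q] = [F, F]
r6 m[φ5→D] = [F, F]
r6 m[φ5→Q] = [F, F]
r6 m[φ6→D] = [F, F]
r6 m[φ6→Q] = [F, F]
r6 m[D→φ0] = [F, F]
r6 m[D→φ2] = [F, F]
r6 m[D→φ3] = [F, F]
r6 m[D→φ4] = [F, F]
r6 m[D→φ5] = [F, F]
r6 m[D→φ6] = [F, F]
r6 m[R→φ1] = [T, T]
r6 m[L→φ0] = [T, T]
r6 m[L→φ1] = [F, F]
r6 m[Q→φ2] = [F, F]
r6 m[Q→φ3] = [F, F]
r6 m[Q→φ4] = [F, F]
r6 m[Q→φ5] = [F, F]
r6 m[Q→φ6] = [F, F]
fixed point reached at round 6
messages reach a fixed point at round 6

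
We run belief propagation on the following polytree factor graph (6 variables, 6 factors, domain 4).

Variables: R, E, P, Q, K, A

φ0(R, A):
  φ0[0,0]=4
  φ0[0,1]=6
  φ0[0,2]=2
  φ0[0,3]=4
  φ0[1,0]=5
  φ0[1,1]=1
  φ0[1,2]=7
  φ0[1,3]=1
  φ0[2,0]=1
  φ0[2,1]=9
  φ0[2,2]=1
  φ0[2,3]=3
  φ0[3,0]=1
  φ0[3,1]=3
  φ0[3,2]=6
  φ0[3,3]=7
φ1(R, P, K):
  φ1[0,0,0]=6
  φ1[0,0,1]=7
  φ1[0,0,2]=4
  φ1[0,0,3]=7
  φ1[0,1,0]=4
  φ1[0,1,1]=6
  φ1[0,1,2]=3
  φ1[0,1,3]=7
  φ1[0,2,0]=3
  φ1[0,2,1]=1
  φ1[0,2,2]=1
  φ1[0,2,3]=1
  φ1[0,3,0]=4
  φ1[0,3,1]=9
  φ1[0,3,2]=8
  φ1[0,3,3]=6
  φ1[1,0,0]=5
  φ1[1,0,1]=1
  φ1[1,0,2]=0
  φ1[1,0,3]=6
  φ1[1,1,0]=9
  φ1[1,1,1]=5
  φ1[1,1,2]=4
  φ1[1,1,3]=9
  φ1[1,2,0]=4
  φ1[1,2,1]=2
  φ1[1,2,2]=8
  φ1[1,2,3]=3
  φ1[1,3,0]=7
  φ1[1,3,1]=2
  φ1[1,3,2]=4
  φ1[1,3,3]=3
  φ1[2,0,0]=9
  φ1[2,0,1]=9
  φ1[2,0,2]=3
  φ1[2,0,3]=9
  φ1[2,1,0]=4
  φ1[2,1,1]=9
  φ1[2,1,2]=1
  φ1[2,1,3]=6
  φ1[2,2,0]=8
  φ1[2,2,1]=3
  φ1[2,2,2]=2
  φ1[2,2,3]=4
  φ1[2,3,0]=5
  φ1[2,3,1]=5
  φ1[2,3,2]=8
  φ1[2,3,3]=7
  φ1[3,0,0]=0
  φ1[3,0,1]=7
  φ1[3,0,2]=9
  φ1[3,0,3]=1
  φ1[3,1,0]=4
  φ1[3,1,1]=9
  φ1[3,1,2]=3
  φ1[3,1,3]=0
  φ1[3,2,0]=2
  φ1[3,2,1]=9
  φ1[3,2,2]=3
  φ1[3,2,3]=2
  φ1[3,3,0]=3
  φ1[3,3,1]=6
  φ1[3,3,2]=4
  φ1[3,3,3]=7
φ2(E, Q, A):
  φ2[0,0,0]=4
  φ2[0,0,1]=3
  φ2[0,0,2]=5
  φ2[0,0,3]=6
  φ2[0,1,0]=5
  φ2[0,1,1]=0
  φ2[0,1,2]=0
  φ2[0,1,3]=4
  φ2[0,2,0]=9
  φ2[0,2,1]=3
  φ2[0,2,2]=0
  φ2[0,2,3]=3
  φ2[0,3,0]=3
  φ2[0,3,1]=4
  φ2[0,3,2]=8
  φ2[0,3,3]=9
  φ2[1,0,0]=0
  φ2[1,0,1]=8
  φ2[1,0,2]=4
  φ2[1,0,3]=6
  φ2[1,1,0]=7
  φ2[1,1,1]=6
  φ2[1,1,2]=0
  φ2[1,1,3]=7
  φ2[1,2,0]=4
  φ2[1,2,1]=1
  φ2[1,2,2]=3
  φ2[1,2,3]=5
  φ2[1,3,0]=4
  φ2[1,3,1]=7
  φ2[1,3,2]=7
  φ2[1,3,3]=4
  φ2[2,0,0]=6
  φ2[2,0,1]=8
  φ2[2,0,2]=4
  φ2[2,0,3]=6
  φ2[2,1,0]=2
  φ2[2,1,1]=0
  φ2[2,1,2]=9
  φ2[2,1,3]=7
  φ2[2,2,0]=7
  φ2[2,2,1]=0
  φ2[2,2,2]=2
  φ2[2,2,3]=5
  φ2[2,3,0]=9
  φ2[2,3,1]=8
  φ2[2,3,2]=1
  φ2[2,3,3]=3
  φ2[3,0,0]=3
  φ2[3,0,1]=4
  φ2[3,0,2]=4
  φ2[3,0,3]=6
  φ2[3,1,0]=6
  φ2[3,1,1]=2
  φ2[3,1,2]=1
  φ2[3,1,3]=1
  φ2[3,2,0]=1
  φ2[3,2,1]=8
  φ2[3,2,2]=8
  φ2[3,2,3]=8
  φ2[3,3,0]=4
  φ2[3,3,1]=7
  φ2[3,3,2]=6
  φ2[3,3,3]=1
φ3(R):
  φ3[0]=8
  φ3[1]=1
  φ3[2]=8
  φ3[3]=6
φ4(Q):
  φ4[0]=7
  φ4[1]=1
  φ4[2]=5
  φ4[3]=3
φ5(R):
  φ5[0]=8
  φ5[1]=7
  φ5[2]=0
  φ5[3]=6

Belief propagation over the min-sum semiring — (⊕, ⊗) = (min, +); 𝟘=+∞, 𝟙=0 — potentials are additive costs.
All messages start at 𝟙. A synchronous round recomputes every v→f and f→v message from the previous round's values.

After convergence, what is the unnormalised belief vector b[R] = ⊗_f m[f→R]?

init: all messages = 𝟙 over 4 values
r1 m[φ0→R] = [2, 1, 1, 1]
r1 m[φ0→A] = [1, 1, 1, 1]
r1 m[φ1→R] = [1, 0, 1, 0]
r1 m[φ1→P] = [0, 0, 1, 2]
r1 m[φ1→K] = [0, 1, 0, 0]
r1 m[φ2→E] = [0, 0, 0, 1]
r1 m[φ2→Q] = [0, 0, 0, 1]
r1 m[φ2→A] = [0, 0, 0, 1]
r1 m[φ3→R] = [8, 1, 8, 6]
r1 m[φ4→Q] = [7, 1, 5, 3]
r1 m[φ5→R] = [8, 7, 0, 6]
r1 m[R→φ0] = [0, 0, 0, 0]
r1 m[R→φ1] = [0, 0, 0, 0]
r1 m[R→φ3] = [0, 0, 0, 0]
r1 m[R→φ5] = [0, 0, 0, 0]
r1 m[E→φ2] = [0, 0, 0, 0]
r1 m[P→φ1] = [0, 0, 0, 0]
r1 m[Q→φ2] = [0, 0, 0, 0]
r1 m[Q→φ4] = [0, 0, 0, 0]
r1 m[K→φ1] = [0, 0, 0, 0]
r1 m[A→φ0] = [0, 0, 0, 0]
r1 m[A→φ2] = [0, 0, 0, 0]
r2 m[φ0→R] = [2, 1, 1, 1]
r2 m[φ0→A] = [1, 1, 1, 1]
r2 m[φ1→R] = [1, 0, 1, 0]
r2 m[φ1→P] = [0, 0, 1, 2]
r2 m[φ1→K] = [0, 1, 0, 0]
r2 m[φ2→E] = [0, 0, 0, 1]
r2 m[φ2→Q] = [0, 0, 0, 1]
r2 m[φ2→A] = [0, 0, 0, 1]
r2 m[φ3→R] = [8, 1, 8, 6]
r2 m[φ4→Q] = [7, 1, 5, 3]
r2 m[φ5→R] = [8, 7, 0, 6]
r2 m[R→φ0] = [17, 8, 9, 12]
r2 m[R→φ1] = [18, 9, 9, 13]
r2 m[R→φ3] = [11, 8, 2, 7]
r2 m[R→φ5] = [11, 2, 10, 7]
r2 m[E→φ2] = [0, 0, 0, 0]
r2 m[P→φ1] = [0, 0, 0, 0]
r2 m[Q→φ2] = [7, 1, 5, 3]
r2 m[Q→φ4] = [0, 0, 0, 1]
r2 m[K→φ1] = [0, 0, 0, 0]
r2 m[A→φ0] = [0, 0, 0, 1]
r2 m[A→φ2] = [1, 1, 1, 1]
r3 m[φ0→R] = [2, 1, 1, 1]
r3 m[φ0→A] = [10, 9, 10, 9]
r3 m[φ1→R] = [1, 0, 1, 0]
r3 m[φ1→P] = [9, 10, 11, 11]
r3 m[φ1→K] = [13, 10, 9, 12]
r3 m[φ2→E] = [2, 2, 2, 3]
r3 m[φ2→Q] = [1, 1, 1, 2]
r3 m[φ2→A] = [3, 1, 1, 2]
r3 m[φ3→R] = [8, 1, 8, 6]
r3 m[φ4→Q] = [7, 1, 5, 3]
r3 m[φ5→R] = [8, 7, 0, 6]
r3 m[R→φ0] = [17, 8, 9, 12]
r3 m[R→φ1] = [18, 9, 9, 13]
r3 m[R→φ3] = [11, 8, 2, 7]
r3 m[R→φ5] = [11, 2, 10, 7]
r3 m[E→φ2] = [0, 0, 0, 0]
r3 m[P→φ1] = [0, 0, 0, 0]
r3 m[Q→φ2] = [7, 1, 5, 3]
r3 m[Q→φ4] = [0, 0, 0, 1]
r3 m[K→φ1] = [0, 0, 0, 0]
r3 m[A→φ0] = [0, 0, 0, 1]
r3 m[A→φ2] = [1, 1, 1, 1]
r4 m[φ0→R] = [2, 1, 1, 1]
r4 m[φ0→A] = [10, 9, 10, 9]
r4 m[φ1→R] = [1, 0, 1, 0]
r4 m[φ1→P] = [9, 10, 11, 11]
r4 m[φ1→K] = [13, 10, 9, 12]
r4 m[φ2→E] = [2, 2, 2, 3]
r4 m[φ2→Q] = [1, 1, 1, 2]
r4 m[φ2→A] = [3, 1, 1, 2]
r4 m[φ3→R] = [8, 1, 8, 6]
r4 m[φ4→Q] = [7, 1, 5, 3]
r4 m[φ5→R] = [8, 7, 0, 6]
r4 m[R→φ0] = [17, 8, 9, 12]
r4 m[R→φ1] = [18, 9, 9, 13]
r4 m[R→φ3] = [11, 8, 2, 7]
r4 m[R→φ5] = [11, 2, 10, 7]
r4 m[E→φ2] = [0, 0, 0, 0]
r4 m[P→φ1] = [0, 0, 0, 0]
r4 m[Q→φ2] = [7, 1, 5, 3]
r4 m[Q→φ4] = [1, 1, 1, 2]
r4 m[K→φ1] = [0, 0, 0, 0]
r4 m[A→φ0] = [3, 1, 1, 2]
r4 m[A→φ2] = [10, 9, 10, 9]
r5 m[φ0→R] = [3, 2, 2, 4]
r5 m[φ0→A] = [10, 9, 10, 9]
r5 m[φ1→R] = [1, 0, 1, 0]
r5 m[φ1→P] = [9, 10, 11, 11]
r5 m[φ1→K] = [13, 10, 9, 12]
r5 m[φ2→E] = [10, 11, 10, 11]
r5 m[φ2→Q] = [10, 9, 9, 10]
r5 m[φ2→A] = [3, 1, 1, 2]
r5 m[φ3→R] = [8, 1, 8, 6]
r5 m[φ4→Q] = [7, 1, 5, 3]
r5 m[φ5→R] = [8, 7, 0, 6]
r5 m[R→φ0] = [17, 8, 9, 12]
r5 m[R→φ1] = [18, 9, 9, 13]
r5 m[R→φ3] = [11, 8, 2, 7]
r5 m[R→φ5] = [11, 2, 10, 7]
r5 m[E→φ2] = [0, 0, 0, 0]
r5 m[P→φ1] = [0, 0, 0, 0]
r5 m[Q→φ2] = [7, 1, 5, 3]
r5 m[Q→φ4] = [1, 1, 1, 2]
r5 m[K→φ1] = [0, 0, 0, 0]
r5 m[A→φ0] = [3, 1, 1, 2]
r5 m[A→φ2] = [10, 9, 10, 9]
r6 m[φ0→R] = [3, 2, 2, 4]
r6 m[φ0→A] = [10, 9, 10, 9]
r6 m[φ1→R] = [1, 0, 1, 0]
r6 m[φ1→P] = [9, 10, 11, 11]
r6 m[φ1→K] = [13, 10, 9, 12]
r6 m[φ2→E] = [10, 11, 10, 11]
r6 m[φ2→Q] = [10, 9, 9, 10]
r6 m[φ2→A] = [3, 1, 1, 2]
r6 m[φ3→R] = [8, 1, 8, 6]
r6 m[φ4→Q] = [7, 1, 5, 3]
r6 m[φ5→R] = [8, 7, 0, 6]
r6 m[R→φ0] = [17, 8, 9, 12]
r6 m[R→φ1] = [19, 10, 10, 16]
r6 m[R→φ3] = [12, 9, 3, 10]
r6 m[R→φ5] = [12, 3, 11, 10]
r6 m[E→φ2] = [0, 0, 0, 0]
r6 m[P→φ1] = [0, 0, 0, 0]
r6 m[Q→φ2] = [7, 1, 5, 3]
r6 m[Q→φ4] = [10, 9, 9, 10]
r6 m[K→φ1] = [0, 0, 0, 0]
r6 m[A→φ0] = [3, 1, 1, 2]
r6 m[A→φ2] = [10, 9, 10, 9]
r7 m[φ0→R] = [3, 2, 2, 4]
r7 m[φ0→A] = [10, 9, 10, 9]
r7 m[φ1→R] = [1, 0, 1, 0]
r7 m[φ1→P] = [10, 11, 12, 12]
r7 m[φ1→K] = [14, 11, 10, 13]
r7 m[φ2→E] = [10, 11, 10, 11]
r7 m[φ2→Q] = [10, 9, 9, 10]
r7 m[φ2→A] = [3, 1, 1, 2]
r7 m[φ3→R] = [8, 1, 8, 6]
r7 m[φ4→Q] = [7, 1, 5, 3]
r7 m[φ5→R] = [8, 7, 0, 6]
r7 m[R→φ0] = [17, 8, 9, 12]
r7 m[R→φ1] = [19, 10, 10, 16]
r7 m[R→φ3] = [12, 9, 3, 10]
r7 m[R→φ5] = [12, 3, 11, 10]
r7 m[E→φ2] = [0, 0, 0, 0]
r7 m[P→φ1] = [0, 0, 0, 0]
r7 m[Q→φ2] = [7, 1, 5, 3]
r7 m[Q→φ4] = [10, 9, 9, 10]
r7 m[K→φ1] = [0, 0, 0, 0]
r7 m[A→φ0] = [3, 1, 1, 2]
r7 m[A→φ2] = [10, 9, 10, 9]
r8 m[φ0→R] = [3, 2, 2, 4]
r8 m[φ0→A] = [10, 9, 10, 9]
r8 m[φ1→R] = [1, 0, 1, 0]
r8 m[φ1→P] = [10, 11, 12, 12]
r8 m[φ1→K] = [14, 11, 10, 13]
r8 m[φ2→E] = [10, 11, 10, 11]
r8 m[φ2→Q] = [10, 9, 9, 10]
r8 m[φ2→A] = [3, 1, 1, 2]
r8 m[φ3→R] = [8, 1, 8, 6]
r8 m[φ4→Q] = [7, 1, 5, 3]
r8 m[φ5→R] = [8, 7, 0, 6]
r8 m[R→φ0] = [17, 8, 9, 12]
r8 m[R→φ1] = [19, 10, 10, 16]
r8 m[R→φ3] = [12, 9, 3, 10]
r8 m[R→φ5] = [12, 3, 11, 10]
r8 m[E→φ2] = [0, 0, 0, 0]
r8 m[P→φ1] = [0, 0, 0, 0]
r8 m[Q→φ2] = [7, 1, 5, 3]
r8 m[Q→φ4] = [10, 9, 9, 10]
r8 m[K→φ1] = [0, 0, 0, 0]
r8 m[A→φ0] = [3, 1, 1, 2]
r8 m[A→φ2] = [10, 9, 10, 9]
fixed point reached at round 8
b[R] = ⊗ incoming = [20, 10, 11, 16]

b[R] = [20, 10, 11, 16]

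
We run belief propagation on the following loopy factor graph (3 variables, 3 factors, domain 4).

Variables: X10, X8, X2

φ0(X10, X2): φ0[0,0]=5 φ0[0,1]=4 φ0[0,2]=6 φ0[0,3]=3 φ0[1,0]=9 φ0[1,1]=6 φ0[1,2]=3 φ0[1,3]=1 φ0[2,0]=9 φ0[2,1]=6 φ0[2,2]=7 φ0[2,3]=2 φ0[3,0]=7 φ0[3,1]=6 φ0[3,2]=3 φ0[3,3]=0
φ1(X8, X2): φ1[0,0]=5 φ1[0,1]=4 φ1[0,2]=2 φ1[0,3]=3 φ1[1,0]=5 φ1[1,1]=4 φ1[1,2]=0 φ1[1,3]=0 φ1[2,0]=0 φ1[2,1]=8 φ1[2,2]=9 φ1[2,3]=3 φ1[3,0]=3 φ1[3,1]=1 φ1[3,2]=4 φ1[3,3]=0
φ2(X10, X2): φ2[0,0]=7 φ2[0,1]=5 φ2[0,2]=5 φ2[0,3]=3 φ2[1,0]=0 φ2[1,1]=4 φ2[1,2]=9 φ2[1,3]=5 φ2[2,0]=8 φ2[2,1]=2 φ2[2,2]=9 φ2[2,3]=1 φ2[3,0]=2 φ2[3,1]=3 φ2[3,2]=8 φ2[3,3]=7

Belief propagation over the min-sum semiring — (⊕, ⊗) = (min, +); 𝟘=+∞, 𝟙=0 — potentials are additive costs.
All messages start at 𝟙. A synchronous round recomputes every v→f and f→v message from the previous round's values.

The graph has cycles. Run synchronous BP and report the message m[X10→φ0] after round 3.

init: all messages = 𝟙 over 4 values
r1 m[φ0→X10] = [3, 1, 2, 0]
r1 m[φ0→X2] = [5, 4, 3, 0]
r1 m[φ1→X8] = [2, 0, 0, 0]
r1 m[φ1→X2] = [0, 1, 0, 0]
r1 m[φ2→X10] = [3, 0, 1, 2]
r1 m[φ2→X2] = [0, 2, 5, 1]
r1 m[X10→φ0] = [0, 0, 0, 0]
r1 m[X10→φ2] = [0, 0, 0, 0]
r1 m[X8→φ1] = [0, 0, 0, 0]
r1 m[X2→φ0] = [0, 0, 0, 0]
r1 m[X2→φ1] = [0, 0, 0, 0]
r1 m[X2→φ2] = [0, 0, 0, 0]
r2 m[φ0→X10] = [3, 1, 2, 0]
r2 m[φ0→X2] = [5, 4, 3, 0]
r2 m[φ1→X8] = [2, 0, 0, 0]
r2 m[φ1→X2] = [0, 1, 0, 0]
r2 m[φ2→X10] = [3, 0, 1, 2]
r2 m[φ2→X2] = [0, 2, 5, 1]
r2 m[X10→φ0] = [3, 0, 1, 2]
r2 m[X10→φ2] = [3, 1, 2, 0]
r2 m[X8→φ1] = [0, 0, 0, 0]
r2 m[X2→φ0] = [0, 3, 5, 1]
r2 m[X2→φ1] = [5, 6, 8, 1]
r2 m[X2→φ2] = [5, 5, 3, 0]
r3 m[φ0→X10] = [4, 2, 3, 1]
r3 m[φ0→X2] = [8, 6, 3, 1]
r3 m[φ1→X8] = [4, 1, 4, 1]
r3 m[φ1→X2] = [0, 1, 0, 0]
r3 m[φ2→X10] = [3, 5, 1, 7]
r3 m[φ2→X2] = [1, 3, 8, 3]
r3 m[X10→φ0] = [3, 0, 1, 2]
r3 m[X10→φ2] = [3, 1, 2, 0]
r3 m[X8→φ1] = [0, 0, 0, 0]
r3 m[X2→φ0] = [0, 3, 5, 1]
r3 m[X2→φ1] = [5, 6, 8, 1]
r3 m[X2→φ2] = [5, 5, 3, 0]

message @ round 3 = [3, 0, 1, 2]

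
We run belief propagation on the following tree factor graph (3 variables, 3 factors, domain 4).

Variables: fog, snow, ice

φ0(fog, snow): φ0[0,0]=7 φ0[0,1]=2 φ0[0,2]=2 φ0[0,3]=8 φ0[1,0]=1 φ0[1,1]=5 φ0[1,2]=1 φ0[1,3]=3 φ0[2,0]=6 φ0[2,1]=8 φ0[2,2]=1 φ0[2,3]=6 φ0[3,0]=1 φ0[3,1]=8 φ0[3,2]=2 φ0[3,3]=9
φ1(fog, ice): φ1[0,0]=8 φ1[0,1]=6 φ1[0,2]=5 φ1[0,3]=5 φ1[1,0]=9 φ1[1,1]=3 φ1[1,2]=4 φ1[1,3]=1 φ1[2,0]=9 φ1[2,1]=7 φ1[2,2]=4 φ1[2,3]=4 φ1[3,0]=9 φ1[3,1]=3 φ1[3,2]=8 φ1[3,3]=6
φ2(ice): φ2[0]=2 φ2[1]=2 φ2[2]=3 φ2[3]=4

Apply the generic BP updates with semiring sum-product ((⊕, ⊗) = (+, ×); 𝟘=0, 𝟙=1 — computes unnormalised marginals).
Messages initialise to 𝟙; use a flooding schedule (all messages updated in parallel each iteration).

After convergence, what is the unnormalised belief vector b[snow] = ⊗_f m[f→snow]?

init: all messages = 𝟙 over 4 values
r1 m[φ0→fog] = [19, 10, 21, 20]
r1 m[φ0→snow] = [15, 23, 6, 26]
r1 m[φ1→fog] = [24, 17, 24, 26]
r1 m[φ1→ice] = [35, 19, 21, 16]
r1 m[φ2→ice] = [2, 2, 3, 4]
r1 m[fog→φ0] = [1, 1, 1, 1]
r1 m[fog→φ1] = [1, 1, 1, 1]
r1 m[snow→φ0] = [1, 1, 1, 1]
r1 m[ice→φ1] = [1, 1, 1, 1]
r1 m[ice→φ2] = [1, 1, 1, 1]
r2 m[φ0→fog] = [19, 10, 21, 20]
r2 m[φ0→snow] = [15, 23, 6, 26]
r2 m[φ1→fog] = [24, 17, 24, 26]
r2 m[φ1→ice] = [35, 19, 21, 16]
r2 m[φ2→ice] = [2, 2, 3, 4]
r2 m[fog→φ0] = [24, 17, 24, 26]
r2 m[fog→φ1] = [19, 10, 21, 20]
r2 m[snow→φ0] = [1, 1, 1, 1]
r2 m[ice→φ1] = [2, 2, 3, 4]
r2 m[ice→φ2] = [35, 19, 21, 16]
r3 m[φ0→fog] = [19, 10, 21, 20]
r3 m[φ0→snow] = [355, 533, 141, 621]
r3 m[φ1→fog] = [63, 40, 60, 72]
r3 m[φ1→ice] = [611, 351, 379, 309]
r3 m[φ2→ice] = [2, 2, 3, 4]
r3 m[fog→φ0] = [24, 17, 24, 26]
r3 m[fog→φ1] = [19, 10, 21, 20]
r3 m[snow→φ0] = [1, 1, 1, 1]
r3 m[ice→φ1] = [2, 2, 3, 4]
r3 m[ice→φ2] = [35, 19, 21, 16]
r4 m[φ0→fog] = [19, 10, 21, 20]
r4 m[φ0→snow] = [355, 533, 141, 621]
r4 m[φ1→fog] = [63, 40, 60, 72]
r4 m[φ1→ice] = [611, 351, 379, 309]
r4 m[φ2→ice] = [2, 2, 3, 4]
r4 m[fog→φ0] = [63, 40, 60, 72]
r4 m[fog→φ1] = [19, 10, 21, 20]
r4 m[snow→φ0] = [1, 1, 1, 1]
r4 m[ice→φ1] = [2, 2, 3, 4]
r4 m[ice→φ2] = [611, 351, 379, 309]
r5 m[φ0→fog] = [19, 10, 21, 20]
r5 m[φ0→snow] = [913, 1382, 370, 1632]
r5 m[φ1→fog] = [63, 40, 60, 72]
r5 m[φ1→ice] = [611, 351, 379, 309]
r5 m[φ2→ice] = [2, 2, 3, 4]
r5 m[fog→φ0] = [63, 40, 60, 72]
r5 m[fog→φ1] = [19, 10, 21, 20]
r5 m[snow→φ0] = [1, 1, 1, 1]
r5 m[ice→φ1] = [2, 2, 3, 4]
r5 m[ice→φ2] = [611, 351, 379, 309]
r6 m[φ0→fog] = [19, 10, 21, 20]
r6 m[φ0→snow] = [913, 1382, 370, 1632]
r6 m[φ1→fog] = [63, 40, 60, 72]
r6 m[φ1→ice] = [611, 351, 379, 309]
r6 m[φ2→ice] = [2, 2, 3, 4]
r6 m[fog→φ0] = [63, 40, 60, 72]
r6 m[fog→φ1] = [19, 10, 21, 20]
r6 m[snow→φ0] = [1, 1, 1, 1]
r6 m[ice→φ1] = [2, 2, 3, 4]
r6 m[ice→φ2] = [611, 351, 379, 309]
fixed point reached at round 6
b[snow] = ⊗ incoming = [913, 1382, 370, 1632]

b[snow] = [913, 1382, 370, 1632]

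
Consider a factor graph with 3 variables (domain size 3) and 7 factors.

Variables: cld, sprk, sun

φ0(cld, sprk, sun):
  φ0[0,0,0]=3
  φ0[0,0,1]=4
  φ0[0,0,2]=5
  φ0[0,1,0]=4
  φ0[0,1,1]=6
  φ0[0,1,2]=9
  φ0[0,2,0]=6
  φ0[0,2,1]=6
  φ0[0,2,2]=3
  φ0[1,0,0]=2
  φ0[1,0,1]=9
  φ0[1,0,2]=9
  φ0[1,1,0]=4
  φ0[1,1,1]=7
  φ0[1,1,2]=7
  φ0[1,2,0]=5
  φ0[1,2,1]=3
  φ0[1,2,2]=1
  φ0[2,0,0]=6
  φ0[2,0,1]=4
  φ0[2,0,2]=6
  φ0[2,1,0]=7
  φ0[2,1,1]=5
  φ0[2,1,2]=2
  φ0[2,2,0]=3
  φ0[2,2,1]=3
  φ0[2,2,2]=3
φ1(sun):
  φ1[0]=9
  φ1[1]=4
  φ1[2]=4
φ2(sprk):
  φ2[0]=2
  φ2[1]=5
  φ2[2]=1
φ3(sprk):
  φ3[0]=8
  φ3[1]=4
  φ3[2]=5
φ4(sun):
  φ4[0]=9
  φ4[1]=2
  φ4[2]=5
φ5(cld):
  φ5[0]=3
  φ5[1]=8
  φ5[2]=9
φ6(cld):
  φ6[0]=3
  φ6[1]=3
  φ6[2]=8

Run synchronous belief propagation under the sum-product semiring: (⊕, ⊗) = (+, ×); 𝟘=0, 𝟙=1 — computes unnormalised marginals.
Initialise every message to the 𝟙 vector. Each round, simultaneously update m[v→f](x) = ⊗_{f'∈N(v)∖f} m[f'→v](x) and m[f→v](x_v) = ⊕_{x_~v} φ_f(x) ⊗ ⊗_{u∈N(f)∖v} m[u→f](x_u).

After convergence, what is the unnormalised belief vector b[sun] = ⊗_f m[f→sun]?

init: all messages = 𝟙 over 3 values
r1 m[φ0→cld] = [46, 47, 39]
r1 m[φ0→sprk] = [48, 51, 33]
r1 m[φ0→sun] = [40, 47, 45]
r1 m[φ1→sun] = [9, 4, 4]
r1 m[φ2→sprk] = [2, 5, 1]
r1 m[φ3→sprk] = [8, 4, 5]
r1 m[φ4→sun] = [9, 2, 5]
r1 m[φ5→cld] = [3, 8, 9]
r1 m[φ6→cld] = [3, 3, 8]
r1 m[cld→φ0] = [1, 1, 1]
r1 m[cld→φ5] = [1, 1, 1]
r1 m[cld→φ6] = [1, 1, 1]
r1 m[sprk→φ0] = [1, 1, 1]
r1 m[sprk→φ2] = [1, 1, 1]
r1 m[sprk→φ3] = [1, 1, 1]
r1 m[sun→φ0] = [1, 1, 1]
r1 m[sun→φ1] = [1, 1, 1]
r1 m[sun→φ4] = [1, 1, 1]
r2 m[φ0→cld] = [46, 47, 39]
r2 m[φ0→sprk] = [48, 51, 33]
r2 m[φ0→sun] = [40, 47, 45]
r2 m[φ1→sun] = [9, 4, 4]
r2 m[φ2→sprk] = [2, 5, 1]
r2 m[φ3→sprk] = [8, 4, 5]
r2 m[φ4→sun] = [9, 2, 5]
r2 m[φ5→cld] = [3, 8, 9]
r2 m[φ6→cld] = [3, 3, 8]
r2 m[cld→φ0] = [9, 24, 72]
r2 m[cld→φ5] = [138, 141, 312]
r2 m[cld→φ6] = [138, 376, 351]
r2 m[sprk→φ0] = [16, 20, 5]
r2 m[sprk→φ2] = [384, 204, 165]
r2 m[sprk→φ3] = [96, 255, 33]
r2 m[sun→φ0] = [81, 8, 20]
r2 m[sun→φ1] = [360, 94, 225]
r2 m[sun→φ4] = [360, 188, 180]
r3 m[φ0→cld] = [20010, 19269, 24783]
r3 m[φ0→sprk] = [59247, 64032, 39666]
r3 m[φ0→sun] = [22782, 21990, 20283]
r3 m[φ1→sun] = [9, 4, 4]
r3 m[φ2→sprk] = [2, 5, 1]
r3 m[φ3→sprk] = [8, 4, 5]
r3 m[φ4→sun] = [9, 2, 5]
r3 m[φ5→cld] = [3, 8, 9]
r3 m[φ6→cld] = [3, 3, 8]
r3 m[cld→φ0] = [9, 24, 72]
r3 m[cld→φ5] = [138, 141, 312]
r3 m[cld→φ6] = [138, 376, 351]
r3 m[sprk→φ0] = [16, 20, 5]
r3 m[sprk→φ2] = [384, 204, 165]
r3 m[sprk→φ3] = [96, 255, 33]
r3 m[sun→φ0] = [81, 8, 20]
r3 m[sun→φ1] = [360, 94, 225]
r3 m[sun→φ4] = [360, 188, 180]
r4 m[φ0→cld] = [20010, 19269, 24783]
r4 m[φ0→sprk] = [59247, 64032, 39666]
r4 m[φ0→sun] = [22782, 21990, 20283]
r4 m[φ1→sun] = [9, 4, 4]
r4 m[φ2→sprk] = [2, 5, 1]
r4 m[φ3→sprk] = [8, 4, 5]
r4 m[φ4→sun] = [9, 2, 5]
r4 m[φ5→cld] = [3, 8, 9]
r4 m[φ6→cld] = [3, 3, 8]
r4 m[cld→φ0] = [9, 24, 72]
r4 m[cld→φ5] = [60030, 57807, 198264]
r4 m[cld→φ6] = [60030, 154152, 223047]
r4 m[sprk→φ0] = [16, 20, 5]
r4 m[sprk→φ2] = [473976, 256128, 198330]
r4 m[sprk→φ3] = [118494, 320160, 39666]
r4 m[sun→φ0] = [81, 8, 20]
r4 m[sun→φ1] = [205038, 43980, 101415]
r4 m[sun→φ4] = [205038, 87960, 81132]
r5 m[φ0→cld] = [20010, 19269, 24783]
r5 m[φ0→sprk] = [59247, 64032, 39666]
r5 m[φ0→sun] = [22782, 21990, 20283]
r5 m[φ1→sun] = [9, 4, 4]
r5 m[φ2→sprk] = [2, 5, 1]
r5 m[φ3→sprk] = [8, 4, 5]
r5 m[φ4→sun] = [9, 2, 5]
r5 m[φ5→cld] = [3, 8, 9]
r5 m[φ6→cld] = [3, 3, 8]
r5 m[cld→φ0] = [9, 24, 72]
r5 m[cld→φ5] = [60030, 57807, 198264]
r5 m[cld→φ6] = [60030, 154152, 223047]
r5 m[sprk→φ0] = [16, 20, 5]
r5 m[sprk→φ2] = [473976, 256128, 198330]
r5 m[sprk→φ3] = [118494, 320160, 39666]
r5 m[sun→φ0] = [81, 8, 20]
r5 m[sun→φ1] = [205038, 43980, 101415]
r5 m[sun→φ4] = [205038, 87960, 81132]
fixed point reached at round 5
b[sun] = ⊗ incoming = [1845342, 175920, 405660]

b[sun] = [1845342, 175920, 405660]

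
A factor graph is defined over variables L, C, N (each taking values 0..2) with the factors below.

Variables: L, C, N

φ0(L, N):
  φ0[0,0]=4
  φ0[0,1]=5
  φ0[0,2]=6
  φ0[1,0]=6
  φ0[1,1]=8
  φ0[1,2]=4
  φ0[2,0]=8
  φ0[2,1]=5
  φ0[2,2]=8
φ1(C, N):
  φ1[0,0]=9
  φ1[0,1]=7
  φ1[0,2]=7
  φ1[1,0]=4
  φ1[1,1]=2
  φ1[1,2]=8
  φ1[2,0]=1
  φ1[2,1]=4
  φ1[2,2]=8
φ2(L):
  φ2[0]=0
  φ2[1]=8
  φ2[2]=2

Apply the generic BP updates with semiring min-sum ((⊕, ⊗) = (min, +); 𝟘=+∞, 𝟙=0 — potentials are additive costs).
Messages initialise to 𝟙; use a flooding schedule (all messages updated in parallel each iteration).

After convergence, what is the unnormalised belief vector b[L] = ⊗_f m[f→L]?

b[L] = [5, 15, 9]

init: all messages = 𝟙 over 3 values
r1 m[φ0→L] = [4, 4, 5]
r1 m[φ0→N] = [4, 5, 4]
r1 m[φ1→C] = [7, 2, 1]
r1 m[φ1→N] = [1, 2, 7]
r1 m[φ2→L] = [0, 8, 2]
r1 m[L→φ0] = [0, 0, 0]
r1 m[L→φ2] = [0, 0, 0]
r1 m[C→φ1] = [0, 0, 0]
r1 m[N→φ0] = [0, 0, 0]
r1 m[N→φ1] = [0, 0, 0]
r2 m[φ0→L] = [4, 4, 5]
r2 m[φ0→N] = [4, 5, 4]
r2 m[φ1→C] = [7, 2, 1]
r2 m[φ1→N] = [1, 2, 7]
r2 m[φ2→L] = [0, 8, 2]
r2 m[L→φ0] = [0, 8, 2]
r2 m[L→φ2] = [4, 4, 5]
r2 m[C→φ1] = [0, 0, 0]
r2 m[N→φ0] = [1, 2, 7]
r2 m[N→φ1] = [4, 5, 4]
r3 m[φ0→L] = [5, 7, 7]
r3 m[φ0→N] = [4, 5, 6]
r3 m[φ1→C] = [11, 7, 5]
r3 m[φ1→N] = [1, 2, 7]
r3 m[φ2→L] = [0, 8, 2]
r3 m[L→φ0] = [0, 8, 2]
r3 m[L→φ2] = [4, 4, 5]
r3 m[C→φ1] = [0, 0, 0]
r3 m[N→φ0] = [1, 2, 7]
r3 m[N→φ1] = [4, 5, 4]
r4 m[φ0→L] = [5, 7, 7]
r4 m[φ0→N] = [4, 5, 6]
r4 m[φ1→C] = [11, 7, 5]
r4 m[φ1→N] = [1, 2, 7]
r4 m[φ2→L] = [0, 8, 2]
r4 m[L→φ0] = [0, 8, 2]
r4 m[L→φ2] = [5, 7, 7]
r4 m[C→φ1] = [0, 0, 0]
r4 m[N→φ0] = [1, 2, 7]
r4 m[N→φ1] = [4, 5, 6]
r5 m[φ0→L] = [5, 7, 7]
r5 m[φ0→N] = [4, 5, 6]
r5 m[φ1→C] = [12, 7, 5]
r5 m[φ1→N] = [1, 2, 7]
r5 m[φ2→L] = [0, 8, 2]
r5 m[L→φ0] = [0, 8, 2]
r5 m[L→φ2] = [5, 7, 7]
r5 m[C→φ1] = [0, 0, 0]
r5 m[N→φ0] = [1, 2, 7]
r5 m[N→φ1] = [4, 5, 6]
r6 m[φ0→L] = [5, 7, 7]
r6 m[φ0→N] = [4, 5, 6]
r6 m[φ1→C] = [12, 7, 5]
r6 m[φ1→N] = [1, 2, 7]
r6 m[φ2→L] = [0, 8, 2]
r6 m[L→φ0] = [0, 8, 2]
r6 m[L→φ2] = [5, 7, 7]
r6 m[C→φ1] = [0, 0, 0]
r6 m[N→φ0] = [1, 2, 7]
r6 m[N→φ1] = [4, 5, 6]
fixed point reached at round 6
b[L] = ⊗ incoming = [5, 15, 9]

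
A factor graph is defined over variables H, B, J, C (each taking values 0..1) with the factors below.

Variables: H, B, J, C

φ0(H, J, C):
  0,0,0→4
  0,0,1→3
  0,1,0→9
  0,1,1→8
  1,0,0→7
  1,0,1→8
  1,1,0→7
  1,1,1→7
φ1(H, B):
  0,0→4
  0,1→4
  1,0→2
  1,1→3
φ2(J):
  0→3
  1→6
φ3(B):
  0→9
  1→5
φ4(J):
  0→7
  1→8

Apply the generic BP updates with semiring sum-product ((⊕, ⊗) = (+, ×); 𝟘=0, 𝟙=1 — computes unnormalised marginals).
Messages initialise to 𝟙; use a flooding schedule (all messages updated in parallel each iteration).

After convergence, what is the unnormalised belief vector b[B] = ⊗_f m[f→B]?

init: all messages = 𝟙 over 2 values
r1 m[φ0→H] = [24, 29]
r1 m[φ0→J] = [22, 31]
r1 m[φ0→C] = [27, 26]
r1 m[φ1→H] = [8, 5]
r1 m[φ1→B] = [6, 7]
r1 m[φ2→J] = [3, 6]
r1 m[φ3→B] = [9, 5]
r1 m[φ4→J] = [7, 8]
r1 m[H→φ0] = [1, 1]
r1 m[H→φ1] = [1, 1]
r1 m[B→φ1] = [1, 1]
r1 m[B→φ3] = [1, 1]
r1 m[J→φ0] = [1, 1]
r1 m[J→φ2] = [1, 1]
r1 m[J→φ4] = [1, 1]
r1 m[C→φ0] = [1, 1]
r2 m[φ0→H] = [24, 29]
r2 m[φ0→J] = [22, 31]
r2 m[φ0→C] = [27, 26]
r2 m[φ1→H] = [8, 5]
r2 m[φ1→B] = [6, 7]
r2 m[φ2→J] = [3, 6]
r2 m[φ3→B] = [9, 5]
r2 m[φ4→J] = [7, 8]
r2 m[H→φ0] = [8, 5]
r2 m[H→φ1] = [24, 29]
r2 m[B→φ1] = [9, 5]
r2 m[B→φ3] = [6, 7]
r2 m[J→φ0] = [21, 48]
r2 m[J→φ2] = [154, 248]
r2 m[J→φ4] = [66, 186]
r2 m[C→φ0] = [1, 1]
r3 m[φ0→H] = [963, 987]
r3 m[φ0→J] = [131, 206]
r3 m[φ0→C] = [6543, 6096]
r3 m[φ1→H] = [56, 33]
r3 m[φ1→B] = [154, 183]
r3 m[φ2→J] = [3, 6]
r3 m[φ3→B] = [9, 5]
r3 m[φ4→J] = [7, 8]
r3 m[H→φ0] = [8, 5]
r3 m[H→φ1] = [24, 29]
r3 m[B→φ1] = [9, 5]
r3 m[B→φ3] = [6, 7]
r3 m[J→φ0] = [21, 48]
r3 m[J→φ2] = [154, 248]
r3 m[J→φ4] = [66, 186]
r3 m[C→φ0] = [1, 1]
r4 m[φ0→H] = [963, 987]
r4 m[φ0→J] = [131, 206]
r4 m[φ0→C] = [6543, 6096]
r4 m[φ1→H] = [56, 33]
r4 m[φ1→B] = [154, 183]
r4 m[φ2→J] = [3, 6]
r4 m[φ3→B] = [9, 5]
r4 m[φ4→J] = [7, 8]
r4 m[H→φ0] = [56, 33]
r4 m[H→φ1] = [963, 987]
r4 m[B→φ1] = [9, 5]
r4 m[B→φ3] = [154, 183]
r4 m[J→φ0] = [21, 48]
r4 m[J→φ2] = [917, 1648]
r4 m[J→φ4] = [393, 1236]
r4 m[C→φ0] = [1, 1]
r5 m[φ0→H] = [963, 987]
r5 m[φ0→J] = [887, 1414]
r5 m[φ0→C] = [44835, 41664]
r5 m[φ1→H] = [56, 33]
r5 m[φ1→B] = [5826, 6813]
r5 m[φ2→J] = [3, 6]
r5 m[φ3→B] = [9, 5]
r5 m[φ4→J] = [7, 8]
r5 m[H→φ0] = [56, 33]
r5 m[H→φ1] = [963, 987]
r5 m[B→φ1] = [9, 5]
r5 m[B→φ3] = [154, 183]
r5 m[J→φ0] = [21, 48]
r5 m[J→φ2] = [917, 1648]
r5 m[J→φ4] = [393, 1236]
r5 m[C→φ0] = [1, 1]
r6 m[φ0→H] = [963, 987]
r6 m[φ0→J] = [887, 1414]
r6 m[φ0→C] = [44835, 41664]
r6 m[φ1→H] = [56, 33]
r6 m[φ1→B] = [5826, 6813]
r6 m[φ2→J] = [3, 6]
r6 m[φ3→B] = [9, 5]
r6 m[φ4→J] = [7, 8]
r6 m[H→φ0] = [56, 33]
r6 m[H→φ1] = [963, 987]
r6 m[B→φ1] = [9, 5]
r6 m[B→φ3] = [5826, 6813]
r6 m[J→φ0] = [21, 48]
r6 m[J→φ2] = [6209, 11312]
r6 m[J→φ4] = [2661, 8484]
r6 m[C→φ0] = [1, 1]
r7 m[φ0→H] = [963, 987]
r7 m[φ0→J] = [887, 1414]
r7 m[φ0→C] = [44835, 41664]
r7 m[φ1→H] = [56, 33]
r7 m[φ1→B] = [5826, 6813]
r7 m[φ2→J] = [3, 6]
r7 m[φ3→B] = [9, 5]
r7 m[φ4→J] = [7, 8]
r7 m[H→φ0] = [56, 33]
r7 m[H→φ1] = [963, 987]
r7 m[B→φ1] = [9, 5]
r7 m[B→φ3] = [5826, 6813]
r7 m[J→φ0] = [21, 48]
r7 m[J→φ2] = [6209, 11312]
r7 m[J→φ4] = [2661, 8484]
r7 m[C→φ0] = [1, 1]
fixed point reached at round 7
b[B] = ⊗ incoming = [52434, 34065]

b[B] = [52434, 34065]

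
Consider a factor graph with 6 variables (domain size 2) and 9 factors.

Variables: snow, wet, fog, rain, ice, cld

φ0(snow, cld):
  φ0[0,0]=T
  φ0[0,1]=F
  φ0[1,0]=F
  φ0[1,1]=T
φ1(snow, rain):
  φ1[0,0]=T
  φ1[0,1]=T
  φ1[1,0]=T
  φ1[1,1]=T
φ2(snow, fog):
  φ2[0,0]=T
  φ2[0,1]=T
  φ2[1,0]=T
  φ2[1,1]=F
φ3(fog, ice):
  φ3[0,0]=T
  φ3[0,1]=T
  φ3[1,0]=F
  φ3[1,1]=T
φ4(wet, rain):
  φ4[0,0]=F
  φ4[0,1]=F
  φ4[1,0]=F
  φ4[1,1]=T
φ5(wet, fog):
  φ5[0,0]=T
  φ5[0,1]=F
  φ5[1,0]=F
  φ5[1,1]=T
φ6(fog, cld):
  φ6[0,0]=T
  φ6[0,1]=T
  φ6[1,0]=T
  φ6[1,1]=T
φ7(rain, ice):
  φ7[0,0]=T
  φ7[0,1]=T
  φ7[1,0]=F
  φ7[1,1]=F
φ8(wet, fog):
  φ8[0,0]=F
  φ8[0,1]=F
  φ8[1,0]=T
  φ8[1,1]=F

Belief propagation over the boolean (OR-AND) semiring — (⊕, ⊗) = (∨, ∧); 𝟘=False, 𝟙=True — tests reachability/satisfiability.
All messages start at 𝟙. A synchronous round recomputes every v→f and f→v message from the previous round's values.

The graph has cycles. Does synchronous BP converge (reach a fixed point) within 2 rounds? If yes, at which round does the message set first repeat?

init: all messages = 𝟙 over 2 values
r1 m[φ0→snow] = [T, T]
r1 m[φ0→cld] = [T, T]
r1 m[φ1→snow] = [T, T]
r1 m[φ1→rain] = [T, T]
r1 m[φ2→snow] = [T, T]
r1 m[φ2→fog] = [T, T]
r1 m[φ3→fog] = [T, T]
r1 m[φ3→ice] = [T, T]
r1 m[φ4→wet] = [F, T]
r1 m[φ4→rain] = [F, T]
r1 m[φ5→wet] = [T, T]
r1 m[φ5→fog] = [T, T]
r1 m[φ6→fog] = [T, T]
r1 m[φ6→cld] = [T, T]
r1 m[φ7→rain] = [T, F]
r1 m[φ7→ice] = [T, T]
r1 m[φ8→wet] = [F, T]
r1 m[φ8→fog] = [T, F]
r1 m[snow→φ0] = [T, T]
r1 m[snow→φ1] = [T, T]
r1 m[snow→φ2] = [T, T]
r1 m[wet→φ4] = [T, T]
r1 m[wet→φ5] = [T, T]
r1 m[wet→φ8] = [T, T]
r1 m[fog→φ2] = [T, T]
r1 m[fog→φ3] = [T, T]
r1 m[fog→φ5] = [T, T]
r1 m[fog→φ6] = [T, T]
r1 m[fog→φ8] = [T, T]
r1 m[rain→φ1] = [T, T]
r1 m[rain→φ4] = [T, T]
r1 m[rain→φ7] = [T, T]
r1 m[ice→φ3] = [T, T]
r1 m[ice→φ7] = [T, T]
r1 m[cld→φ0] = [T, T]
r1 m[cld→φ6] = [T, T]
r2 m[φ0→snow] = [T, T]
r2 m[φ0→cld] = [T, T]
r2 m[φ1→snow] = [T, T]
r2 m[φ1→rain] = [T, T]
r2 m[φ2→snow] = [T, T]
r2 m[φ2→fog] = [T, T]
r2 m[φ3→fog] = [T, T]
r2 m[φ3→ice] = [T, T]
r2 m[φ4→wet] = [F, T]
r2 m[φ4→rain] = [F, T]
r2 m[φ5→wet] = [T, T]
r2 m[φ5→fog] = [T, T]
r2 m[φ6→fog] = [T, T]
r2 m[φ6→cld] = [T, T]
r2 m[φ7→rain] = [T, F]
r2 m[φ7→ice] = [T, T]
r2 m[φ8→wet] = [F, T]
r2 m[φ8→fog] = [T, F]
r2 m[snow→φ0] = [T, T]
r2 m[snow→φ1] = [T, T]
r2 m[snow→φ2] = [T, T]
r2 m[wet→φ4] = [F, T]
r2 m[wet→φ5] = [F, T]
r2 m[wet→φ8] = [F, T]
r2 m[fog→φ2] = [T, F]
r2 m[fog→φ3] = [T, F]
r2 m[fog→φ5] = [T, F]
r2 m[fog→φ6] = [T, F]
r2 m[fog→φ8] = [T, T]
r2 m[rain→φ1] = [F, F]
r2 m[rain→φ4] = [T, F]
r2 m[rain→φ7] = [F, T]
r2 m[ice→φ3] = [T, T]
r2 m[ice→φ7] = [T, T]
r2 m[cld→φ0] = [T, T]
r2 m[cld→φ6] = [T, T]
no fixed point within 2 rounds

NOT CONVERGED within 2 rounds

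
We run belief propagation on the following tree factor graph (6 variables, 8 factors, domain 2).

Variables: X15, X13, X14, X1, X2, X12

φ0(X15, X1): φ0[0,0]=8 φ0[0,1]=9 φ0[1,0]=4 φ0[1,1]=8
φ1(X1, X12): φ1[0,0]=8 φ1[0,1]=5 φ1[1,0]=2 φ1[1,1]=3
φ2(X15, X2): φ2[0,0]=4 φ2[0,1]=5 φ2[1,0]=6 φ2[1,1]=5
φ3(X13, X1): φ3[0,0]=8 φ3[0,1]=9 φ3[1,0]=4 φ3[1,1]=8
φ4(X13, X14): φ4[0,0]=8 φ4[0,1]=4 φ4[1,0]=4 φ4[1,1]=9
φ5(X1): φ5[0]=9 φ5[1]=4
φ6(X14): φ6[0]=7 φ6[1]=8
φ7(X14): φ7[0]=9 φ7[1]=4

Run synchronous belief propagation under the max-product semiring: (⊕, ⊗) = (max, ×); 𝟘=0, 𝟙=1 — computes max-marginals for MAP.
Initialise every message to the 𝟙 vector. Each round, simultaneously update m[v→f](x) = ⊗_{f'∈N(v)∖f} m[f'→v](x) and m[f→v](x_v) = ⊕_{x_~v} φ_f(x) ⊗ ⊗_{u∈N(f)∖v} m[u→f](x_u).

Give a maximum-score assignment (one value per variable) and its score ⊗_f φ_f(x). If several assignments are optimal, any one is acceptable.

init: all messages = 𝟙 over 2 values
r1 m[φ0→X15] = [9, 8]
r1 m[φ0→X1] = [8, 9]
r1 m[φ1→X1] = [8, 3]
r1 m[φ1→X12] = [8, 5]
r1 m[φ2→X15] = [5, 6]
r1 m[φ2→X2] = [6, 5]
r1 m[φ3→X13] = [9, 8]
r1 m[φ3→X1] = [8, 9]
r1 m[φ4→X13] = [8, 9]
r1 m[φ4→X14] = [8, 9]
r1 m[φ5→X1] = [9, 4]
r1 m[φ6→X14] = [7, 8]
r1 m[φ7→X14] = [9, 4]
r1 m[X15→φ0] = [1, 1]
r1 m[X15→φ2] = [1, 1]
r1 m[X13→φ3] = [1, 1]
r1 m[X13→φ4] = [1, 1]
r1 m[X14→φ4] = [1, 1]
r1 m[X14→φ6] = [1, 1]
r1 m[X14→φ7] = [1, 1]
r1 m[X1→φ0] = [1, 1]
r1 m[X1→φ1] = [1, 1]
r1 m[X1→φ3] = [1, 1]
r1 m[X1→φ5] = [1, 1]
r1 m[X2→φ2] = [1, 1]
r1 m[X12→φ1] = [1, 1]
r2 m[φ0→X15] = [9, 8]
r2 m[φ0→X1] = [8, 9]
r2 m[φ1→X1] = [8, 3]
r2 m[φ1→X12] = [8, 5]
r2 m[φ2→X15] = [5, 6]
r2 m[φ2→X2] = [6, 5]
r2 m[φ3→X13] = [9, 8]
r2 m[φ3→X1] = [8, 9]
r2 m[φ4→X13] = [8, 9]
r2 m[φ4→X14] = [8, 9]
r2 m[φ5→X1] = [9, 4]
r2 m[φ6→X14] = [7, 8]
r2 m[φ7→X14] = [9, 4]
r2 m[X15→φ0] = [5, 6]
r2 m[X15→φ2] = [9, 8]
r2 m[X13→φ3] = [8, 9]
r2 m[X13→φ4] = [9, 8]
r2 m[X14→φ4] = [63, 32]
r2 m[X14→φ6] = [72, 36]
r2 m[X14→φ7] = [56, 72]
r2 m[X1→φ0] = [576, 108]
r2 m[X1→φ1] = [576, 324]
r2 m[X1→φ3] = [576, 108]
r2 m[X1→φ5] = [512, 243]
r2 m[X2→φ2] = [1, 1]
r2 m[X12→φ1] = [1, 1]
r3 m[φ0→X15] = [4608, 2304]
r3 m[φ0→X1] = [40, 48]
r3 m[φ1→X1] = [8, 3]
r3 m[φ1→X12] = [4608, 2880]
r3 m[φ2→X15] = [5, 6]
r3 m[φ2→X2] = [48, 45]
r3 m[φ3→X13] = [4608, 2304]
r3 m[φ3→X1] = [64, 72]
r3 m[φ4→X13] = [504, 288]
r3 m[φ4→X14] = [72, 72]
r3 m[φ5→X1] = [9, 4]
r3 m[φ6→X14] = [7, 8]
r3 m[φ7→X14] = [9, 4]
r3 m[X15→φ0] = [5, 6]
r3 m[X15→φ2] = [9, 8]
r3 m[X13→φ3] = [8, 9]
r3 m[X13→φ4] = [9, 8]
r3 m[X14→φ4] = [63, 32]
r3 m[X14→φ6] = [72, 36]
r3 m[X14→φ7] = [56, 72]
r3 m[X1→φ0] = [576, 108]
r3 m[X1→φ1] = [576, 324]
r3 m[X1→φ3] = [576, 108]
r3 m[X1→φ5] = [512, 243]
r3 m[X2→φ2] = [1, 1]
r3 m[X12→φ1] = [1, 1]
r4 m[φ0→X15] = [4608, 2304]
r4 m[φ0→X1] = [40, 48]
r4 m[φ1→X1] = [8, 3]
r4 m[φ1→X12] = [4608, 2880]
r4 m[φ2→X15] = [5, 6]
r4 m[φ2→X2] = [48, 45]
r4 m[φ3→X13] = [4608, 2304]
r4 m[φ3→X1] = [64, 72]
r4 m[φ4→X13] = [504, 288]
r4 m[φ4→X14] = [72, 72]
r4 m[φ5→X1] = [9, 4]
r4 m[φ6→X14] = [7, 8]
r4 m[φ7→X14] = [9, 4]
r4 m[X15→φ0] = [5, 6]
r4 m[X15→φ2] = [4608, 2304]
r4 m[X13→φ3] = [504, 288]
r4 m[X13→φ4] = [4608, 2304]
r4 m[X14→φ4] = [63, 32]
r4 m[X14→φ6] = [648, 288]
r4 m[X14→φ7] = [504, 576]
r4 m[X1→φ0] = [4608, 864]
r4 m[X1→φ1] = [23040, 13824]
r4 m[X1→φ3] = [2880, 576]
r4 m[X1→φ5] = [20480, 10368]
r4 m[X2→φ2] = [1, 1]
r4 m[X12→φ1] = [1, 1]
r5 m[φ0→X15] = [36864, 18432]
r5 m[φ0→X1] = [40, 48]
r5 m[φ1→X1] = [8, 3]
r5 m[φ1→X12] = [184320, 115200]
r5 m[φ2→X15] = [5, 6]
r5 m[φ2→X2] = [18432, 23040]
r5 m[φ3→X13] = [23040, 11520]
r5 m[φ3→X1] = [4032, 4536]
r5 m[φ4→X13] = [504, 288]
r5 m[φ4→X14] = [36864, 20736]
r5 m[φ5→X1] = [9, 4]
r5 m[φ6→X14] = [7, 8]
r5 m[φ7→X14] = [9, 4]
r5 m[X15→φ0] = [5, 6]
r5 m[X15→φ2] = [4608, 2304]
r5 m[X13→φ3] = [504, 288]
r5 m[X13→φ4] = [4608, 2304]
r5 m[X14→φ4] = [63, 32]
r5 m[X14→φ6] = [648, 288]
r5 m[X14→φ7] = [504, 576]
r5 m[X1→φ0] = [4608, 864]
r5 m[X1→φ1] = [23040, 13824]
r5 m[X1→φ3] = [2880, 576]
r5 m[X1→φ5] = [20480, 10368]
r5 m[X2→φ2] = [1, 1]
r5 m[X12→φ1] = [1, 1]
r6 m[φ0→X15] = [36864, 18432]
r6 m[φ0→X1] = [40, 48]
r6 m[φ1→X1] = [8, 3]
r6 m[φ1→X12] = [184320, 115200]
r6 m[φ2→X15] = [5, 6]
r6 m[φ2→X2] = [18432, 23040]
r6 m[φ3→X13] = [23040, 11520]
r6 m[φ3→X1] = [4032, 4536]
r6 m[φ4→X13] = [504, 288]
r6 m[φ4→X14] = [36864, 20736]
r6 m[φ5→X1] = [9, 4]
r6 m[φ6→X14] = [7, 8]
r6 m[φ7→X14] = [9, 4]
r6 m[X15→φ0] = [5, 6]
r6 m[X15→φ2] = [36864, 18432]
r6 m[X13→φ3] = [504, 288]
r6 m[X13→φ4] = [23040, 11520]
r6 m[X14→φ4] = [63, 32]
r6 m[X14→φ6] = [331776, 82944]
r6 m[X14→φ7] = [258048, 165888]
r6 m[X1→φ0] = [290304, 54432]
r6 m[X1→φ1] = [1451520, 870912]
r6 m[X1→φ3] = [2880, 576]
r6 m[X1→φ5] = [1290240, 653184]
r6 m[X2→φ2] = [1, 1]
r6 m[X12→φ1] = [1, 1]
r7 m[φ0→X15] = [2322432, 1161216]
r7 m[φ0→X1] = [40, 48]
r7 m[φ1→X1] = [8, 3]
r7 m[φ1→X12] = [11612160, 7257600]
r7 m[φ2→X15] = [5, 6]
r7 m[φ2→X2] = [147456, 184320]
r7 m[φ3→X13] = [23040, 11520]
r7 m[φ3→X1] = [4032, 4536]
r7 m[φ4→X13] = [504, 288]
r7 m[φ4→X14] = [184320, 103680]
r7 m[φ5→X1] = [9, 4]
r7 m[φ6→X14] = [7, 8]
r7 m[φ7→X14] = [9, 4]
r7 m[X15→φ0] = [5, 6]
r7 m[X15→φ2] = [36864, 18432]
r7 m[X13→φ3] = [504, 288]
r7 m[X13→φ4] = [23040, 11520]
r7 m[X14→φ4] = [63, 32]
r7 m[X14→φ6] = [331776, 82944]
r7 m[X14→φ7] = [258048, 165888]
r7 m[X1→φ0] = [290304, 54432]
r7 m[X1→φ1] = [1451520, 870912]
r7 m[X1→φ3] = [2880, 576]
r7 m[X1→φ5] = [1290240, 653184]
r7 m[X2→φ2] = [1, 1]
r7 m[X12→φ1] = [1, 1]
r8 m[φ0→X15] = [2322432, 1161216]
r8 m[φ0→X1] = [40, 48]
r8 m[φ1→X1] = [8, 3]
r8 m[φ1→X12] = [11612160, 7257600]
r8 m[φ2→X15] = [5, 6]
r8 m[φ2→X2] = [147456, 184320]
r8 m[φ3→X13] = [23040, 11520]
r8 m[φ3→X1] = [4032, 4536]
r8 m[φ4→X13] = [504, 288]
r8 m[φ4→X14] = [184320, 103680]
r8 m[φ5→X1] = [9, 4]
r8 m[φ6→X14] = [7, 8]
r8 m[φ7→X14] = [9, 4]
r8 m[X15→φ0] = [5, 6]
r8 m[X15→φ2] = [2322432, 1161216]
r8 m[X13→φ3] = [504, 288]
r8 m[X13→φ4] = [23040, 11520]
r8 m[X14→φ4] = [63, 32]
r8 m[X14→φ6] = [1658880, 414720]
r8 m[X14→φ7] = [1290240, 829440]
r8 m[X1→φ0] = [290304, 54432]
r8 m[X1→φ1] = [1451520, 870912]
r8 m[X1→φ3] = [2880, 576]
r8 m[X1→φ5] = [1290240, 653184]
r8 m[X2→φ2] = [1, 1]
r8 m[X12→φ1] = [1, 1]
r9 m[φ0→X15] = [2322432, 1161216]
r9 m[φ0→X1] = [40, 48]
r9 m[φ1→X1] = [8, 3]
r9 m[φ1→X12] = [11612160, 7257600]
r9 m[φ2→X15] = [5, 6]
r9 m[φ2→X2] = [9289728, 11612160]
r9 m[φ3→X13] = [23040, 11520]
r9 m[φ3→X1] = [4032, 4536]
r9 m[φ4→X13] = [504, 288]
r9 m[φ4→X14] = [184320, 103680]
r9 m[φ5→X1] = [9, 4]
r9 m[φ6→X14] = [7, 8]
r9 m[φ7→X14] = [9, 4]
r9 m[X15→φ0] = [5, 6]
r9 m[X15→φ2] = [2322432, 1161216]
r9 m[X13→φ3] = [504, 288]
r9 m[X13→φ4] = [23040, 11520]
r9 m[X14→φ4] = [63, 32]
r9 m[X14→φ6] = [1658880, 414720]
r9 m[X14→φ7] = [1290240, 829440]
r9 m[X1→φ0] = [290304, 54432]
r9 m[X1→φ1] = [1451520, 870912]
r9 m[X1→φ3] = [2880, 576]
r9 m[X1→φ5] = [1290240, 653184]
r9 m[X2→φ2] = [1, 1]
r9 m[X12→φ1] = [1, 1]
r10 m[φ0→X15] = [2322432, 1161216]
r10 m[φ0→X1] = [40, 48]
r10 m[φ1→X1] = [8, 3]
r10 m[φ1→X12] = [11612160, 7257600]
r10 m[φ2→X15] = [5, 6]
r10 m[φ2→X2] = [9289728, 11612160]
r10 m[φ3→X13] = [23040, 11520]
r10 m[φ3→X1] = [4032, 4536]
r10 m[φ4→X13] = [504, 288]
r10 m[φ4→X14] = [184320, 103680]
r10 m[φ5→X1] = [9, 4]
r10 m[φ6→X14] = [7, 8]
r10 m[φ7→X14] = [9, 4]
r10 m[X15→φ0] = [5, 6]
r10 m[X15→φ2] = [2322432, 1161216]
r10 m[X13→φ3] = [504, 288]
r10 m[X13→φ4] = [23040, 11520]
r10 m[X14→φ4] = [63, 32]
r10 m[X14→φ6] = [1658880, 414720]
r10 m[X14→φ7] = [1290240, 829440]
r10 m[X1→φ0] = [290304, 54432]
r10 m[X1→φ1] = [1451520, 870912]
r10 m[X1→φ3] = [2880, 576]
r10 m[X1→φ5] = [1290240, 653184]
r10 m[X2→φ2] = [1, 1]
r10 m[X12→φ1] = [1, 1]
fixed point reached at round 10
traceback from X15: (X15=0, X13=0, X14=0, X1=0, X2=1, X12=0), score=11612160

assignment: (X15=0, X13=0, X14=0, X1=0, X2=1, X12=0); score = 11612160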